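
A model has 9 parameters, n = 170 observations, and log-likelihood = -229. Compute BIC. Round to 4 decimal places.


k * ln(n) = 9 * ln(170) = 9 * 5.135798 = 46.222182.
-2 * loglik = -2 * (-229) = 458.
BIC = 46.222182 + 458 = 504.222182, which rounds to 504.2222.

504.2222


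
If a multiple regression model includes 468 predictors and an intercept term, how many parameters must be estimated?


Each predictor gets one coefficient, plus one intercept.
Total parameters = 468 + 1 = 469.

469


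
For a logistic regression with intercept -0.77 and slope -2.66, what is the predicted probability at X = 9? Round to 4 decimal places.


Compute z = -0.77 + (-2.66)(9) = -24.7100.
exp(-z) = 53878642861.3279.
P = 1/(1 + 53878642861.3279) = 0.0000.

0.0000


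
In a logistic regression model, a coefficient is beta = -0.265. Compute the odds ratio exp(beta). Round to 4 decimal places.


The odds ratio is computed as:
OR = e^(-0.265) = 0.7672.

0.7672


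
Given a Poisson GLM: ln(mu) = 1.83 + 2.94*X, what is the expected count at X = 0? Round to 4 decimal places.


Compute eta = 1.83 + 2.94 * 0 = 1.8300.
Apply inverse link: mu = e^1.8300 = 6.2339.

6.2339


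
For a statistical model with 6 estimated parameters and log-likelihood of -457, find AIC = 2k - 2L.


AIC = 2k - 2*loglik = 2(6) - 2(-457).
= 12 + 914 = 926.

926


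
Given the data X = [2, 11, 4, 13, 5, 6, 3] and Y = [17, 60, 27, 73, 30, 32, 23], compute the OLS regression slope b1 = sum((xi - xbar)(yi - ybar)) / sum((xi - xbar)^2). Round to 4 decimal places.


First compute the means: xbar = 6.2857, ybar = 37.4286.
Then S_xx = sum((xi - xbar)^2) = 103.4286.
S_xy = sum((xi - xbar)(yi - ybar)) = 515.1429.
b1 = S_xy / S_xx = 515.1429 / 103.4286 = 4.9807.

4.9807


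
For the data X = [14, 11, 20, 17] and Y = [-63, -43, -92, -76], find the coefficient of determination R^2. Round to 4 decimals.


Fit the OLS line: b0 = 14.1667, b1 = -5.3333.
SSres = 9.0000.
SStot = 1289.0000.
R^2 = 1 - 9.0000/1289.0000 = 0.9930.

0.9930


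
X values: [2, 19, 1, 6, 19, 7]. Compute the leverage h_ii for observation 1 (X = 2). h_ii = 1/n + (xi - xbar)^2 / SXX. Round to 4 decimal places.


n = 6, xbar = 9.0000.
SXX = sum((xi - xbar)^2) = 326.0000.
h = 1/6 + (2 - 9.0000)^2 / 326.0000 = 0.3170.

0.3170


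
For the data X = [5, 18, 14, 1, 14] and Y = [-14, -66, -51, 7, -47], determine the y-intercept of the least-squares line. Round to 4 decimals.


Compute b1 = -4.1978 from the OLS formula.
With xbar = 10.4000 and ybar = -34.2000, the intercept is:
b0 = -34.2000 - -4.1978 * 10.4000 = 9.4573.

9.4573


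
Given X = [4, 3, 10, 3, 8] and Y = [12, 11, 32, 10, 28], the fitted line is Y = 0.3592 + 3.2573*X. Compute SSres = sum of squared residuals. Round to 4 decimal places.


Compute predicted values, then residuals = yi - yhat_i.
Residuals: [-1.3884, 0.8689, -0.9322, -0.1311, 1.5824].
SSres = sum(residual^2) = 6.0728.

6.0728


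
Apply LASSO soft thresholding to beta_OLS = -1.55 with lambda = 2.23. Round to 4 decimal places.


|beta_OLS| = 1.55.
lambda = 2.23.
Since |beta| <= lambda, the coefficient is set to 0.
Result = 0.0000.

0.0000


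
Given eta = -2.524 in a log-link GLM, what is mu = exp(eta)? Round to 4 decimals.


The inverse log link gives:
mu = exp(-2.524) = 0.0801.

0.0801


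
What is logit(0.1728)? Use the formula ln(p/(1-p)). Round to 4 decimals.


1 - p = 0.8272.
p/(1-p) = 0.2089.
logit = ln(0.2089) = -1.5659.

-1.5659


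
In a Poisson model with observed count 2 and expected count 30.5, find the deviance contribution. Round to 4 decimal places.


Compute y*ln(y/mu) = 2*ln(2/30.5) = 2*-2.724580 = -5.449160.
y - mu = -28.5.
D = 2*(-5.449160 - (-28.5)) = 46.101680, which rounds to 46.1017.

46.1017


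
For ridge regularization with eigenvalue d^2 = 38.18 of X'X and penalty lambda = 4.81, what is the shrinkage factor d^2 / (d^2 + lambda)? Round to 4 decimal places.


Compute the denominator: 38.18 + 4.81 = 42.9900.
Shrinkage factor = 38.18 / 42.9900 = 0.8881.

0.8881


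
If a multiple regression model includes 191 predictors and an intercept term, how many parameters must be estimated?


Total coefficients = number of predictors + 1 (for the intercept).
= 191 + 1 = 192.

192


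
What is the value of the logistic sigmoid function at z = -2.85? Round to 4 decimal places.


Compute exp(2.8500) = 17.2878.
Sigmoid = 1 / (1 + 17.2878) = 1 / 18.2878 = 0.0547.

0.0547


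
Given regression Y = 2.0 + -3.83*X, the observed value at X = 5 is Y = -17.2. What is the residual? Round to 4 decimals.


Compute yhat = 2.0 + (-3.83)(5) = -17.1500.
Residual = actual - predicted = -17.2 - -17.1500 = -0.0500.

-0.0500


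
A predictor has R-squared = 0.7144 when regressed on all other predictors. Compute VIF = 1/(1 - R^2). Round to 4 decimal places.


VIF = 1 / (1 - 0.7144).
= 1 / 0.2856 = 3.5014.

3.5014


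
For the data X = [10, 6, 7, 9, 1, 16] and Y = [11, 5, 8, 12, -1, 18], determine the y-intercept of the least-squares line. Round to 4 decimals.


First find the slope: b1 = 1.2877.
Means: xbar = 8.1667, ybar = 8.8333.
b0 = ybar - b1 * xbar = 8.8333 - 1.2877 * 8.1667 = -1.6825.

-1.6825


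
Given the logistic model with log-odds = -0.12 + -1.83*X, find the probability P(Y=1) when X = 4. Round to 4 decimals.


Compute z = -0.12 + (-1.83)(4) = -7.4400.
exp(-z) = 1702.7502.
P = 1/(1 + 1702.7502) = 0.0006.

0.0006


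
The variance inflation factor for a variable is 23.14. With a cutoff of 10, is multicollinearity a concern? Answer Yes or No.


The threshold is 10.
VIF = 23.14 is >= 10.
Multicollinearity indication: Yes.

Yes


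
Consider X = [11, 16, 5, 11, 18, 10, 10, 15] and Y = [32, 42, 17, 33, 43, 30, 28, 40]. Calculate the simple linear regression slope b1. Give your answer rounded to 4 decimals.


Calculate xbar = 12.0000, ybar = 33.1250.
S_xx = 120.0000, S_xy = 246.0000.
Using b1 = S_xy / S_xx = 246.0000 / 120.0000, we get b1 = 2.0500.

2.0500


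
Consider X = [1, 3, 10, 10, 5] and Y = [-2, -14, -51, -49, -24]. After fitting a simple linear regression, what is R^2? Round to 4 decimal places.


Fit the OLS line: b0 = 2.5629, b1 = -5.2695.
SSres = 3.1497.
SStot = 1858.0000.
R^2 = 1 - 3.1497/1858.0000 = 0.9983.

0.9983


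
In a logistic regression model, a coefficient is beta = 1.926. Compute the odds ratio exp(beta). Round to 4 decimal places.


exp(1.926) = 6.8620.
So the odds ratio is 6.8620.

6.8620


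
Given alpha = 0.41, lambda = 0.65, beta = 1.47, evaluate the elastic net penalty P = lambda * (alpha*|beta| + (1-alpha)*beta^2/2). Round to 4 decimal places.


alpha * |beta| = 0.41 * 1.47 = 0.6027.
(1-alpha) * beta^2/2 = 0.59 * 2.1609/2 = 0.6375.
Total = 0.65 * (0.6027 + 0.6375) = 0.8061.

0.8061


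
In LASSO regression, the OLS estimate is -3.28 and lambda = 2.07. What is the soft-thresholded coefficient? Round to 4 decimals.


Absolute value: |-3.28| = 3.28.
Compare to lambda = 2.07.
Since |beta| > lambda, coefficient = sign(beta)*(|beta| - lambda) = -1.2100.

-1.2100


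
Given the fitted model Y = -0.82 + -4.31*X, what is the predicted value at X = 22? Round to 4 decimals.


Substitute X = 22 into the equation:
Y = -0.82 + -4.31 * 22 = -0.82 + -94.8200 = -95.6400.

-95.6400


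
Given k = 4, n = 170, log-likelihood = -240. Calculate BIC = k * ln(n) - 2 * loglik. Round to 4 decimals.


k * ln(n) = 4 * ln(170) = 4 * 5.135798 = 20.543192.
-2 * loglik = -2 * (-240) = 480.
BIC = 20.543192 + 480 = 500.543192, which rounds to 500.5432.

500.5432


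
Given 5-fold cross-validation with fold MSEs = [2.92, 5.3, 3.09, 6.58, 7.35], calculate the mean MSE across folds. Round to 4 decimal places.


Total MSE across folds = 25.2400.
CV-MSE = 25.2400/5 = 5.0480.

5.0480


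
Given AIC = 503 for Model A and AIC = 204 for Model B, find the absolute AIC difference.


|AIC_A - AIC_B| = |503 - 204| = 299.
Model B is preferred (lower AIC).

299


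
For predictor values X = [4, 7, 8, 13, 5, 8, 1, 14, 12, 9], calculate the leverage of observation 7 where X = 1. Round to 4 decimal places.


n = 10, xbar = 8.1000.
SXX = sum((xi - xbar)^2) = 152.9000.
h = 1/10 + (1 - 8.1000)^2 / 152.9000 = 0.4297.

0.4297


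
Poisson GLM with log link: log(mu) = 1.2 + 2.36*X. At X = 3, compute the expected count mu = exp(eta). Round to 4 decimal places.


Compute eta = 1.2 + 2.36 * 3 = 8.2800.
Apply inverse link: mu = e^8.2800 = 3944.1944.

3944.1944


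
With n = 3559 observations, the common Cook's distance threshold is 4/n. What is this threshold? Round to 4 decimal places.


The threshold is 4/n.
4/3559 = 0.0011.

0.0011


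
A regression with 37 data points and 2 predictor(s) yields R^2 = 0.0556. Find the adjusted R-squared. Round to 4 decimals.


Adjusted R^2 = 1 - (1 - R^2) * (n-1)/(n-p-1).
(1 - R^2) = 0.9444.
(n-1)/(n-p-1) = 36/34.
(1 - R^2) * (n-1) = 0.9444 * 36 = 33.9984.
Divide by (n-p-1): 33.9984 / 34 = 1.0000.
Adj R^2 = 1 - 1.0000 = 0.0000.

0.0000


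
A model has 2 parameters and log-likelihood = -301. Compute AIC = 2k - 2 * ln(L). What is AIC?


AIC = 2*2 - 2*(-301).
= 4 + 602 = 606.

606


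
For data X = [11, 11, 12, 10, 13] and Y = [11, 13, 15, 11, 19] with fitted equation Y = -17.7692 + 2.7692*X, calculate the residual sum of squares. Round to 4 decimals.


For each point, residual = actual - predicted.
Residuals: [-1.6920, 0.3080, -0.4612, 1.0772, 0.7696].
Sum of squared residuals = 4.9231.

4.9231


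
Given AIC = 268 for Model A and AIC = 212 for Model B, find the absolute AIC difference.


Absolute difference = |268 - 212| = 56.
The model with lower AIC (B) is preferred.

56


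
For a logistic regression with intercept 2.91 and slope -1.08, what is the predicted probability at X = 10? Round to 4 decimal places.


Linear predictor: z = 2.91 + -1.08 * 10 = -7.8900.
P = 1/(1 + exp(7.8900)) = 1/(1 + 2670.4439) = 0.0004.

0.0004


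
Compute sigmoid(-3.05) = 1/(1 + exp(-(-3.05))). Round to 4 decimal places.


exp(3.0500) = 21.1153.
1 + exp(-z) = 22.1153.
sigmoid = 1/22.1153 = 0.0452.

0.0452


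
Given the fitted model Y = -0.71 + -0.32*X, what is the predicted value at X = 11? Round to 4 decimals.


Substitute X = 11 into the equation:
Y = -0.71 + -0.32 * 11 = -0.71 + -3.5200 = -4.2300.

-4.2300


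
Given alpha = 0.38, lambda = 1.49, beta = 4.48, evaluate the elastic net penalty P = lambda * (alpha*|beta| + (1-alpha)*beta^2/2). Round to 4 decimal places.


Compute:
L1 = 0.38 * 4.48 = 1.7024.
L2 = 0.62 * 4.48^2 / 2 = 6.2218.
Penalty = 1.49 * (1.7024 + 6.2218) = 11.8071.

11.8071


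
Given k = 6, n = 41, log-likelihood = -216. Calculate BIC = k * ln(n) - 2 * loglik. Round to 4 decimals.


k * ln(n) = 6 * ln(41) = 6 * 3.713572 = 22.281432.
-2 * loglik = -2 * (-216) = 432.
BIC = 22.281432 + 432 = 454.281432, which rounds to 454.2814.

454.2814


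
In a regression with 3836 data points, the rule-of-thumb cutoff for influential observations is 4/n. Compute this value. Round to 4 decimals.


Using the rule of thumb:
Threshold = 4 / 3836 = 0.0010.

0.0010


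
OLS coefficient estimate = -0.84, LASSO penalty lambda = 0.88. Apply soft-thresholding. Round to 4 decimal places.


Check: |-0.84| = 0.84 vs lambda = 0.88.
Since |beta| <= lambda, the coefficient is set to 0.
Soft-thresholded coefficient = 0.0000.

0.0000


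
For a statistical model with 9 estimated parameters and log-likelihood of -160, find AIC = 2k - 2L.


AIC = 2*9 - 2*(-160).
= 18 + 320 = 338.

338


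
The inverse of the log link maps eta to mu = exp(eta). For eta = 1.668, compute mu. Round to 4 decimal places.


The inverse log link gives:
mu = exp(1.668) = 5.3016.

5.3016


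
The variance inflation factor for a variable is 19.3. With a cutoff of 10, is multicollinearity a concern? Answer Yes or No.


Check: VIF = 19.3 vs threshold = 10.
Since 19.3 >= 10, the answer is Yes.

Yes


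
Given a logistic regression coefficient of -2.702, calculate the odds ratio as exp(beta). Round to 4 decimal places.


Odds ratio = exp(beta) = exp(-2.702).
= 0.0671.

0.0671


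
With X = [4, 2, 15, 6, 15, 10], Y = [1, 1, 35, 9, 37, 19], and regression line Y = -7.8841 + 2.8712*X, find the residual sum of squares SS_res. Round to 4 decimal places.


For each point, residual = actual - predicted.
Residuals: [-2.6007, 3.1417, -0.1839, -0.3431, 1.8161, -1.8279].
Sum of squared residuals = 23.4249.

23.4249


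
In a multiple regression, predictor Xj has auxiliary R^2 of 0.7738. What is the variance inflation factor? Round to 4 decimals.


VIF = 1 / (1 - 0.7738).
= 1 / 0.2262 = 4.4209.

4.4209


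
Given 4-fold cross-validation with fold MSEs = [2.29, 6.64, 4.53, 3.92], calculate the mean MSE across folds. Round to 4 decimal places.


Add all fold MSEs: 17.3800.
Divide by k = 4: 17.3800/4 = 4.3450.

4.3450


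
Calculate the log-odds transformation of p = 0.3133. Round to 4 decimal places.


Compute the odds: 0.3133/0.6867 = 0.4562.
Take the natural log: ln(0.4562) = -0.7847.

-0.7847


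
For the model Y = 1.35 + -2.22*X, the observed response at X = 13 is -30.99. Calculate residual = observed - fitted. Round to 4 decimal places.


Compute yhat = 1.35 + (-2.22)(13) = -27.5100.
Residual = actual - predicted = -30.99 - -27.5100 = -3.4800.

-3.4800


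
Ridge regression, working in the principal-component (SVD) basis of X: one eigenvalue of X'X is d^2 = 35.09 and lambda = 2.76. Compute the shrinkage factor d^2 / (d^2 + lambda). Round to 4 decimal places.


d^2 + lambda = 35.09 + 2.76 = 37.8500.
Shrinkage factor = 35.09/37.8500 = 0.9271.

0.9271


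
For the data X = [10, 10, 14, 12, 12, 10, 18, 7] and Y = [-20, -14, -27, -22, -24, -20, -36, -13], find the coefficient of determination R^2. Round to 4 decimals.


After computing the OLS fit (b0=2.9736, b1=-2.1483):
SSres = 27.8320, SStot = 378.0000.
R^2 = 1 - 27.8320/378.0000 = 0.9264.

0.9264


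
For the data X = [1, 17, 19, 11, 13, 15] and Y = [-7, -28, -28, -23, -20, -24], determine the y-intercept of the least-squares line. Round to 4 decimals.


Compute b1 = -1.1869 from the OLS formula.
With xbar = 12.6667 and ybar = -21.6667, the intercept is:
b0 = -21.6667 - -1.1869 * 12.6667 = -6.6328.

-6.6328


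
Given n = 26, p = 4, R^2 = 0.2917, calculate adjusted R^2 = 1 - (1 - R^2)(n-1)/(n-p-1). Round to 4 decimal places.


Using the formula:
(1 - 0.2917) = 0.7083.
Multiply by 25/21: 0.7083 * 25 = 17.7075, then 17.7075 / 21 = 0.8432.
Adj R^2 = 1 - 0.8432 = 0.1568.

0.1568


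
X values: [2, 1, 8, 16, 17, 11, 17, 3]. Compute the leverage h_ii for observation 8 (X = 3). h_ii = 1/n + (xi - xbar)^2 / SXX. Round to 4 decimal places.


n = 8, xbar = 9.3750.
SXX = sum((xi - xbar)^2) = 329.8750.
h = 1/8 + (3 - 9.3750)^2 / 329.8750 = 0.2482.

0.2482


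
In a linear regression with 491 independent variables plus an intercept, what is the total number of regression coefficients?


Total coefficients = number of predictors + 1 (for the intercept).
= 491 + 1 = 492.

492


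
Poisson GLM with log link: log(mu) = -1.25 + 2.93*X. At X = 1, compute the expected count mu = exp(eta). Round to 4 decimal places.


eta = -1.25 + 2.93 * 1 = 1.6800.
mu = exp(1.6800) = 5.3656.

5.3656


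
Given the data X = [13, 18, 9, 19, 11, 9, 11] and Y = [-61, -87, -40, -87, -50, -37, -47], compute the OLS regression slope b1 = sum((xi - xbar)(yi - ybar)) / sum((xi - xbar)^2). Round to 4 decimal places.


First compute the means: xbar = 12.8571, ybar = -58.4286.
Then S_xx = sum((xi - xbar)^2) = 100.8571.
S_xy = sum((xi - xbar)(yi - ybar)) = -513.4286.
b1 = S_xy / S_xx = -513.4286 / 100.8571 = -5.0907.

-5.0907


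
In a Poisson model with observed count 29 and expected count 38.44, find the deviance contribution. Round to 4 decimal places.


Compute y*ln(y/mu) = 29*ln(29/38.44) = 29*-0.281803 = -8.172287.
y - mu = -9.44.
D = 2*(-8.172287 - (-9.44)) = 2.535426, which rounds to 2.5354.

2.5354


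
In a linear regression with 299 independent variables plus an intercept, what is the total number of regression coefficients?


Each predictor gets one coefficient, plus one intercept.
Total parameters = 299 + 1 = 300.

300


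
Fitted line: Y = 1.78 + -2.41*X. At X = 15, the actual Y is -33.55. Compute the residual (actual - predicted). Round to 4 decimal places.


Predicted = 1.78 + -2.41 * 15 = -34.3700.
Residual = -33.55 - -34.3700 = 0.8200.

0.8200


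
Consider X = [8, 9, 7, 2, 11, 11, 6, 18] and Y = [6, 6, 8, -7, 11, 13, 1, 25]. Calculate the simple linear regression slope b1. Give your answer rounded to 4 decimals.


Calculate xbar = 9.0000, ybar = 7.8750.
S_xx = 152.0000, S_xy = 297.0000.
Using b1 = S_xy / S_xx = 297.0000 / 152.0000, we get b1 = 1.9539.

1.9539


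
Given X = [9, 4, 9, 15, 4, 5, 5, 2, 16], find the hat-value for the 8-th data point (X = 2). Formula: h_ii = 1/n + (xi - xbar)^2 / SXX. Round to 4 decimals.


Compute xbar = 7.6667 with n = 9 observations.
SXX = 200.0000.
Leverage = 1/9 + (2 - 7.6667)^2/200.0000 = 0.2717.

0.2717


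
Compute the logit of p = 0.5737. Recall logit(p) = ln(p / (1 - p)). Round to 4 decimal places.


Compute the odds: 0.5737/0.4263 = 1.3458.
Take the natural log: ln(1.3458) = 0.2970.

0.2970


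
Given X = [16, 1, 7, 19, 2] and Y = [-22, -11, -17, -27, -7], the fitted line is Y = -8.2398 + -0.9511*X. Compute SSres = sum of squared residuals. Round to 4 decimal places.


For each point, residual = actual - predicted.
Residuals: [1.4574, -1.8091, -2.1025, -0.6893, 3.1420].
Sum of squared residuals = 20.1647.

20.1647


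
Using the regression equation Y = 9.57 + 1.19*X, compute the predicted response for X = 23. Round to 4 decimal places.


Plug X = 23 into Y = 9.57 + 1.19*X:
Y = 9.57 + 27.3700 = 36.9400.

36.9400


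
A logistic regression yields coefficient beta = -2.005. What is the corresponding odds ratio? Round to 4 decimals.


Odds ratio = exp(beta) = exp(-2.005).
= 0.1347.

0.1347


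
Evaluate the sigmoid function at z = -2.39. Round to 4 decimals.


Compute exp(2.3900) = 10.9135.
Sigmoid = 1 / (1 + 10.9135) = 1 / 11.9135 = 0.0839.

0.0839


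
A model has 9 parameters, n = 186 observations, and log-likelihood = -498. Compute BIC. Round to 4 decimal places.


Compute k*ln(n) = 9*ln(186) = 9*5.225747 = 47.031723.
Then -2*loglik = 996.
BIC = 47.031723 + 996 = 1043.031723, which rounds to 1043.0317.

1043.0317


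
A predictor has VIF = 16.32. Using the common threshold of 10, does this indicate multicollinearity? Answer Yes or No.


Check: VIF = 16.32 vs threshold = 10.
Since 16.32 >= 10, the answer is Yes.

Yes


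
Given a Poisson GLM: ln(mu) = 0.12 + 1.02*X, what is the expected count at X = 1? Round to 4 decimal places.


Compute eta = 0.12 + 1.02 * 1 = 1.1400.
Apply inverse link: mu = e^1.1400 = 3.1268.

3.1268


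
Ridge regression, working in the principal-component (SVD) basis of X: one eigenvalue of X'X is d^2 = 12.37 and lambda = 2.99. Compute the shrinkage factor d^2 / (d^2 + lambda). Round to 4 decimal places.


Denominator = d^2 + lambda = 12.37 + 2.99 = 15.3600.
Shrinkage = 12.37 / 15.3600 = 0.8053.

0.8053


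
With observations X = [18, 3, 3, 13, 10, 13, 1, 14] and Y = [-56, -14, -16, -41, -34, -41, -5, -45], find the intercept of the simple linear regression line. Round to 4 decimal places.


First find the slope: b1 = -2.8352.
Means: xbar = 9.3750, ybar = -31.5000.
b0 = ybar - b1 * xbar = -31.5000 - -2.8352 * 9.3750 = -4.9197.

-4.9197


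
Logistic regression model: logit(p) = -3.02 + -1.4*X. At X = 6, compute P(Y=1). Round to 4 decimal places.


Linear predictor: z = -3.02 + -1.4 * 6 = -11.4200.
P = 1/(1 + exp(11.4200)) = 1/(1 + 91126.1419) = 0.0000.

0.0000


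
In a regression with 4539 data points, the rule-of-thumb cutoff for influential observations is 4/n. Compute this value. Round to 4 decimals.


Using the rule of thumb:
Threshold = 4 / 4539 = 0.0009.

0.0009


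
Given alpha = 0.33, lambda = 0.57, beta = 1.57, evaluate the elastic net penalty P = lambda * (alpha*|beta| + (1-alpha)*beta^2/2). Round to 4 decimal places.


alpha * |beta| = 0.33 * 1.57 = 0.5181.
(1-alpha) * beta^2/2 = 0.67 * 2.4649/2 = 0.8257.
Total = 0.57 * (0.5181 + 0.8257) = 0.7660.

0.7660


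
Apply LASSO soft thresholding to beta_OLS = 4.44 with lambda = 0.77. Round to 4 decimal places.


|beta_OLS| = 4.44.
lambda = 0.77.
Since |beta| > lambda, coefficient = sign(beta)*(|beta| - lambda) = 3.6700.
Result = 3.6700.

3.6700


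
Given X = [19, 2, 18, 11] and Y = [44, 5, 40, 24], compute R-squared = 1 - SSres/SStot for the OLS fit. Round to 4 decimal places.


The fitted line is Y = 0.0405 + 2.2568*X.
SSres = 2.5541, SStot = 944.7500.
R^2 = 1 - SSres/SStot = 0.9973.

0.9973


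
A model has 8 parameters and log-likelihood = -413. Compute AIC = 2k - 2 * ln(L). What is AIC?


AIC = 2*8 - 2*(-413).
= 16 + 826 = 842.

842


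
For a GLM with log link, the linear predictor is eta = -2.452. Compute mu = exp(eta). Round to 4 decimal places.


Apply the inverse link:
mu = e^-2.452 = 0.0861.

0.0861


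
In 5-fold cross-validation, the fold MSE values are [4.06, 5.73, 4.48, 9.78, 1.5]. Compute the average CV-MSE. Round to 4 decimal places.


Add all fold MSEs: 25.5500.
Divide by k = 5: 25.5500/5 = 5.1100.

5.1100


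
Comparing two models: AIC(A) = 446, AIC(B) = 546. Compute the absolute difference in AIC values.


Absolute difference = |446 - 546| = 100.
The model with lower AIC (A) is preferred.

100


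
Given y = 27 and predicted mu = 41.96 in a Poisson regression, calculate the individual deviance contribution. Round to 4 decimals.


First: ln(27/41.96) = -0.440880.
Then: 27 * -0.440880 = -11.903760.
y - mu = 27 - 41.96 = -14.96.
D = 2(-11.903760 - -14.96) = 6.112480, which rounds to 6.1125.

6.1125


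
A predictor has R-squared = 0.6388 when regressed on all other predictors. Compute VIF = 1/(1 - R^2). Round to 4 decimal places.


Using VIF = 1/(1 - R^2_j):
1 - 0.6388 = 0.3612.
VIF = 2.7685.

2.7685


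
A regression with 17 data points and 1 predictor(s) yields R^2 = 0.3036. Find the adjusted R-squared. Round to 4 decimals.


Plug in: Adj R^2 = 1 - (1 - 0.3036) * 16/15.
= 1 - 0.6964 * 16/15
= 1 - 11.1424 / 15
= 1 - 0.7428 = 0.2572.

0.2572


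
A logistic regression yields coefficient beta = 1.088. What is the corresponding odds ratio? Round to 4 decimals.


Odds ratio = exp(beta) = exp(1.088).
= 2.9683.

2.9683


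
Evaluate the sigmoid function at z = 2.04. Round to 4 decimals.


First, exp(-2.0400) = 0.1300.
Then sigma(z) = 1/(1 + 0.1300) = 0.8849.

0.8849


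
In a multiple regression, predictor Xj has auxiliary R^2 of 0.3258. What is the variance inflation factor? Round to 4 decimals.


VIF = 1 / (1 - 0.3258).
= 1 / 0.6742 = 1.4832.

1.4832


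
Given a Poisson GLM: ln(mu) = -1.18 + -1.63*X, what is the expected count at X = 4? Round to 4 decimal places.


Linear predictor: eta = -1.18 + (-1.63)(4) = -7.7000.
Expected count: mu = exp(-7.7000) = 0.0005.

0.0005


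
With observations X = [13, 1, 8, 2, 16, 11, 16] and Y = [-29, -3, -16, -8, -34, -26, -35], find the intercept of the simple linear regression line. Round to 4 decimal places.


First find the slope: b1 = -2.0404.
Means: xbar = 9.5714, ybar = -21.5714.
b0 = ybar - b1 * xbar = -21.5714 - -2.0404 * 9.5714 = -2.0417.

-2.0417


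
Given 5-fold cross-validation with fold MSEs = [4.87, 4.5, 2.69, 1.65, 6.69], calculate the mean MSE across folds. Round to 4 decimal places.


Total MSE across folds = 20.4000.
CV-MSE = 20.4000/5 = 4.0800.

4.0800


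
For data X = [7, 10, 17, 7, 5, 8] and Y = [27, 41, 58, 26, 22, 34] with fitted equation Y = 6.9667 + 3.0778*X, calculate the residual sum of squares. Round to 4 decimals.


For each point, residual = actual - predicted.
Residuals: [-1.5113, 3.2553, -1.2893, -2.5113, -0.3557, 2.4109].
Sum of squared residuals = 26.7889.

26.7889


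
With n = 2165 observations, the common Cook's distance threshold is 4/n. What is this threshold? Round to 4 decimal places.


Using the rule of thumb:
Threshold = 4 / 2165 = 0.0018.

0.0018


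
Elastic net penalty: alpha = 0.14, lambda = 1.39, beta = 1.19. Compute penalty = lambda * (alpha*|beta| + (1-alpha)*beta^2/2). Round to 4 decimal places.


alpha * |beta| = 0.14 * 1.19 = 0.1666.
(1-alpha) * beta^2/2 = 0.86 * 1.4161/2 = 0.6089.
Total = 1.39 * (0.1666 + 0.6089) = 1.0780.

1.0780


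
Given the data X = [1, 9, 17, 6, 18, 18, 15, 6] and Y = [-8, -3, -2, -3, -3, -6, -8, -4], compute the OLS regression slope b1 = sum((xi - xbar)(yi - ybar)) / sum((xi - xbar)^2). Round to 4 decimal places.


First compute the means: xbar = 11.2500, ybar = -4.6250.
Then S_xx = sum((xi - xbar)^2) = 303.5000.
S_xy = sum((xi - xbar)(yi - ybar)) = 23.2500.
b1 = S_xy / S_xx = 23.2500 / 303.5000 = 0.0766.

0.0766


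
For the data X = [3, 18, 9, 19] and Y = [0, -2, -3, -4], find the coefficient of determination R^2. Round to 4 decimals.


The fitted line is Y = -0.2346 + -0.1645*X.
SSres = 4.0200, SStot = 8.7500.
R^2 = 1 - SSres/SStot = 0.5406.

0.5406


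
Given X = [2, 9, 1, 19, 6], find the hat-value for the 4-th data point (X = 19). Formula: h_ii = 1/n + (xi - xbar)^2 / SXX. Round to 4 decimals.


Mean of X: xbar = 7.4000.
SXX = 209.2000.
For X = 19: h = 1/5 + (19 - 7.4000)^2/209.2000 = 0.8432.

0.8432


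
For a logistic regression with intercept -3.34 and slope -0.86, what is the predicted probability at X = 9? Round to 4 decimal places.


z = -3.34 + -0.86 * 9 = -11.0800.
Sigmoid: P = 1 / (1 + exp(11.0800)) = 0.0000.

0.0000


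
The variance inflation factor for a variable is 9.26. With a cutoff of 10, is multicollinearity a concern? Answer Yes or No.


Check: VIF = 9.26 vs threshold = 10.
Since 9.26 < 10, the answer is No.

No


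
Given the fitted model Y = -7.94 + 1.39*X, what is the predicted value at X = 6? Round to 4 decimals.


Plug X = 6 into Y = -7.94 + 1.39*X:
Y = -7.94 + 8.3400 = 0.4000.

0.4000


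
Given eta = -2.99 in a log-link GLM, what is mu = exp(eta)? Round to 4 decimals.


Apply the inverse link:
mu = e^-2.99 = 0.0503.

0.0503


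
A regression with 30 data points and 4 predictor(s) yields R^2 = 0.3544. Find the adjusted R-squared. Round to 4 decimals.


Plug in: Adj R^2 = 1 - (1 - 0.3544) * 29/25.
= 1 - 0.6456 * 29/25
= 1 - 18.7224 / 25
= 1 - 0.7489 = 0.2511.

0.2511


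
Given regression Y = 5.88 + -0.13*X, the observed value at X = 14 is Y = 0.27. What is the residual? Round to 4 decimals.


Predicted = 5.88 + -0.13 * 14 = 4.0600.
Residual = 0.27 - 4.0600 = -3.7900.

-3.7900


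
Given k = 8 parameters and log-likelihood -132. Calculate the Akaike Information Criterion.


AIC = 2k - 2*loglik = 2(8) - 2(-132).
= 16 + 264 = 280.

280


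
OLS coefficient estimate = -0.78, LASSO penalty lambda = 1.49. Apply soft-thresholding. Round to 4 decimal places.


Absolute value: |-0.78| = 0.78.
Compare to lambda = 1.49.
Since |beta| <= lambda, the coefficient is set to 0.

0.0000


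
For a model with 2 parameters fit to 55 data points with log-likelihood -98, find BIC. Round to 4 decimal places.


ln(55) = 4.007333.
k * ln(n) = 2 * 4.007333 = 8.014666.
-2L = 196.
BIC = 8.014666 + 196 = 204.014666, which rounds to 204.0147.

204.0147


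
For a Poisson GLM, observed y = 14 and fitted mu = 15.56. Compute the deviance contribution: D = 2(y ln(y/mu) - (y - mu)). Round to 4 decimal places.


Compute y*ln(y/mu) = 14*ln(14/15.56) = 14*-0.105646 = -1.479044.
y - mu = -1.56.
D = 2*(-1.479044 - (-1.56)) = 0.161912, which rounds to 0.1619.

0.1619


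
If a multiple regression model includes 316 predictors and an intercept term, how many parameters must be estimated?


Including the intercept, the model has 316 predictor coefficients + 1 intercept.
Total = 317.

317


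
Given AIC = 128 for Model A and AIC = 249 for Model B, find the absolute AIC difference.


Compute |128 - 249| = 121.
Model A has the smaller AIC.

121


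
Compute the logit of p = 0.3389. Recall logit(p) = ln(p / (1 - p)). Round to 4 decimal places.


1 - p = 0.6611.
p/(1-p) = 0.5126.
logit = ln(0.5126) = -0.6682.

-0.6682


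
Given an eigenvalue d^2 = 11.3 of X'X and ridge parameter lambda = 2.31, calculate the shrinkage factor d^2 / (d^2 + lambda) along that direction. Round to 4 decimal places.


Compute the denominator: 11.3 + 2.31 = 13.6100.
Shrinkage factor = 11.3 / 13.6100 = 0.8303.

0.8303


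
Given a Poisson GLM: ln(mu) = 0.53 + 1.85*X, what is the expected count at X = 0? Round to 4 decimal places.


Compute eta = 0.53 + 1.85 * 0 = 0.5300.
Apply inverse link: mu = e^0.5300 = 1.6989.

1.6989


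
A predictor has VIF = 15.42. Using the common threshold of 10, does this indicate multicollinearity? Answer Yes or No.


Check: VIF = 15.42 vs threshold = 10.
Since 15.42 >= 10, the answer is Yes.

Yes


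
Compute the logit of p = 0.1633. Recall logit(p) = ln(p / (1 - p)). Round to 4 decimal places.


The odds are p/(1-p) = 0.1633 / 0.8367 = 0.1952.
logit(p) = ln(0.1952) = -1.6339.

-1.6339


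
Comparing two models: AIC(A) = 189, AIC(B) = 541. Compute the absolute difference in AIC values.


|AIC_A - AIC_B| = |189 - 541| = 352.
Model A is preferred (lower AIC).

352


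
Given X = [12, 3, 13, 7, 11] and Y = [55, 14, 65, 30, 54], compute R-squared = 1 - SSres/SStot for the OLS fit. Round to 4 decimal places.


Fit the OLS line: b0 = -2.5872, b1 = 5.0203.
SSres = 23.1715.
SStot = 1757.2000.
R^2 = 1 - 23.1715/1757.2000 = 0.9868.

0.9868


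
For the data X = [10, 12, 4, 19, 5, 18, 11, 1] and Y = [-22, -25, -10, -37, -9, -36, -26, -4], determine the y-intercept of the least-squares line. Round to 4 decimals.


The slope is b1 = -1.9041.
Sample means are xbar = 10.0000 and ybar = -21.1250.
Intercept: b0 = -21.1250 - (-1.9041)(10.0000) = -2.0839.

-2.0839


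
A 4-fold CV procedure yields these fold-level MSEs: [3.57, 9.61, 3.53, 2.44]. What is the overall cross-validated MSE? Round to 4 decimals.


Total MSE across folds = 19.1500.
CV-MSE = 19.1500/4 = 4.7875.

4.7875


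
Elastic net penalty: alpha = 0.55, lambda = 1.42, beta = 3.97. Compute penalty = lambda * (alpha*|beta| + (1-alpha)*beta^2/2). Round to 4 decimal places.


Compute:
L1 = 0.55 * 3.97 = 2.1835.
L2 = 0.45 * 3.97^2 / 2 = 3.5462.
Penalty = 1.42 * (2.1835 + 3.5462) = 8.1362.

8.1362


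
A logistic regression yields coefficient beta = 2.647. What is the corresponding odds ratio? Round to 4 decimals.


The odds ratio is computed as:
OR = e^(2.647) = 14.1116.

14.1116


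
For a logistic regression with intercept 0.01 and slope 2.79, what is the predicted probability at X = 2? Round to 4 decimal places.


Linear predictor: z = 0.01 + 2.79 * 2 = 5.5900.
P = 1/(1 + exp(-5.5900)) = 1/(1 + 0.0037) = 0.9963.

0.9963


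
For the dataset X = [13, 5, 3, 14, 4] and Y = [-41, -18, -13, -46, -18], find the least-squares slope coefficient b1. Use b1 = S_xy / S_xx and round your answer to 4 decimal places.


Calculate xbar = 7.8000, ybar = -27.2000.
S_xx = 110.8000, S_xy = -317.2000.
Using b1 = S_xy / S_xx = -317.2000 / 110.8000, we get b1 = -2.8628.

-2.8628


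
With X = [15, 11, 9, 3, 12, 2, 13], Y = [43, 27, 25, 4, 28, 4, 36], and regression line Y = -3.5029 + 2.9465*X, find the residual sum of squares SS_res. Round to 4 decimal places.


For each point, residual = actual - predicted.
Residuals: [2.3054, -1.9086, 1.9844, -1.3366, -3.8551, 1.6099, 1.1984].
Sum of squared residuals = 33.5717.

33.5717


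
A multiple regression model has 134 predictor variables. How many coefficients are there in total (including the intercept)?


Total coefficients = number of predictors + 1 (for the intercept).
= 134 + 1 = 135.

135


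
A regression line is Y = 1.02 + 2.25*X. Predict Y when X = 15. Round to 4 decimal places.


Substitute X = 15 into the equation:
Y = 1.02 + 2.25 * 15 = 1.02 + 33.7500 = 34.7700.

34.7700


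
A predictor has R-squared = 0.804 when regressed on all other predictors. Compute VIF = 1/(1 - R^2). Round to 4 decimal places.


VIF = 1 / (1 - 0.804).
= 1 / 0.196 = 5.1020.

5.1020


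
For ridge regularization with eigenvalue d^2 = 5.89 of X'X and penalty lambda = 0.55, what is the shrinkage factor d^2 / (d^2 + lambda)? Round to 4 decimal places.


Compute the denominator: 5.89 + 0.55 = 6.4400.
Shrinkage factor = 5.89 / 6.4400 = 0.9146.

0.9146


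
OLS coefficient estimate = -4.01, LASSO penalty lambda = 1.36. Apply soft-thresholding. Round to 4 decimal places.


Check: |-4.01| = 4.01 vs lambda = 1.36.
Since |beta| > lambda, coefficient = sign(beta)*(|beta| - lambda) = -2.6500.
Soft-thresholded coefficient = -2.6500.

-2.6500


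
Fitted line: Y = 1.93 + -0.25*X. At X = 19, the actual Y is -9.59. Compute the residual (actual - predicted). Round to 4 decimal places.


Compute yhat = 1.93 + (-0.25)(19) = -2.8200.
Residual = actual - predicted = -9.59 - -2.8200 = -6.7700.

-6.7700


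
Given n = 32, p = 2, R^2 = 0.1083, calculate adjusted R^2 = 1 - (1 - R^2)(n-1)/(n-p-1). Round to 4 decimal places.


Plug in: Adj R^2 = 1 - (1 - 0.1083) * 31/29.
= 1 - 0.8917 * 31/29
= 1 - 27.6427 / 29
= 1 - 0.9532 = 0.0468.

0.0468


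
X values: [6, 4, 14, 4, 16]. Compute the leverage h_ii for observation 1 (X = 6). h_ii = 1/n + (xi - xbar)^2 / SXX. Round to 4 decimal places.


Compute xbar = 8.8000 with n = 5 observations.
SXX = 132.8000.
Leverage = 1/5 + (6 - 8.8000)^2/132.8000 = 0.2590.

0.2590


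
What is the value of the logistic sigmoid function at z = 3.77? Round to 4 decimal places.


exp(-3.7700) = 0.0231.
1 + exp(-z) = 1.0231.
sigmoid = 1/1.0231 = 0.9775.

0.9775


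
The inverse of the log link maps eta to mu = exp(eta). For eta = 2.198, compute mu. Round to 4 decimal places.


mu = exp(eta) = exp(2.198).
= 9.0070.

9.0070


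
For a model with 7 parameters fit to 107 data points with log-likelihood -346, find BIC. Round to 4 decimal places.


ln(107) = 4.672829.
k * ln(n) = 7 * 4.672829 = 32.709803.
-2L = 692.
BIC = 32.709803 + 692 = 724.709803, which rounds to 724.7098.

724.7098


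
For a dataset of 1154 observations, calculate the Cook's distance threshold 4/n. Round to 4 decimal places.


Cook's distance cutoff = 4/n = 4/1154.
= 0.0035.

0.0035


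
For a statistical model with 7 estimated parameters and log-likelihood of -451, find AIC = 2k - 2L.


AIC = 2*7 - 2*(-451).
= 14 + 902 = 916.

916


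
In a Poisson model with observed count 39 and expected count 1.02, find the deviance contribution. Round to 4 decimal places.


First: ln(39/1.02) = 3.643759.
Then: 39 * 3.643759 = 142.106601.
y - mu = 39 - 1.02 = 37.98.
D = 2(142.106601 - 37.98) = 208.253202, which rounds to 208.2532.

208.2532


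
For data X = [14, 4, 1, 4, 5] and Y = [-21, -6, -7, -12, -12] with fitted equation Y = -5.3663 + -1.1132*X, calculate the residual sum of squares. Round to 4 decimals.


Predicted values from Y = -5.3663 + -1.1132*X.
Residuals: [-0.0489, 3.8191, -0.5205, -2.1809, -1.0677].
SSres = 20.7551.

20.7551


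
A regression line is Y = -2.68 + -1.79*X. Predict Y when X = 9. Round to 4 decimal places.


Plug X = 9 into Y = -2.68 + -1.79*X:
Y = -2.68 + -16.1100 = -18.7900.

-18.7900


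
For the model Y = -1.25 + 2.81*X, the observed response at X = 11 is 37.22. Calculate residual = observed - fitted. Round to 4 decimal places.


Fitted value at X = 11 is yhat = -1.25 + 2.81*11 = 29.6600.
Residual = 37.22 - 29.6600 = 7.5600.

7.5600


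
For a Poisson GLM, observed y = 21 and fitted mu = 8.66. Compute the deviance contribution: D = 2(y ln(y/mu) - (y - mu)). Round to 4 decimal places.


Compute y*ln(y/mu) = 21*ln(21/8.66) = 21*0.885808 = 18.601968.
y - mu = 12.34.
D = 2*(18.601968 - (12.34)) = 12.523936, which rounds to 12.5239.

12.5239


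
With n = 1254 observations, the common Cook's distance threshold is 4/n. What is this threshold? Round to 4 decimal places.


Cook's distance cutoff = 4/n = 4/1254.
= 0.0032.

0.0032


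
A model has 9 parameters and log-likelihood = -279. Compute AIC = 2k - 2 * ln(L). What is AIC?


Compute:
2k = 2*9 = 18.
-2*loglik = -2*(-279) = 558.
AIC = 18 + 558 = 576.

576


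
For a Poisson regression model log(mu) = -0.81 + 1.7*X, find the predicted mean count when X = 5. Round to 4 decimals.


Linear predictor: eta = -0.81 + (1.7)(5) = 7.6900.
Expected count: mu = exp(7.6900) = 2186.3746.

2186.3746


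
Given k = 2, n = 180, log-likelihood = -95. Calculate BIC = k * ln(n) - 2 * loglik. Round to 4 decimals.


Compute k*ln(n) = 2*ln(180) = 2*5.192957 = 10.385914.
Then -2*loglik = 190.
BIC = 10.385914 + 190 = 200.385914, which rounds to 200.3859.

200.3859


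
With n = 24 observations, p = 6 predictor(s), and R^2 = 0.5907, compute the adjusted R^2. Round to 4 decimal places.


Using the formula:
(1 - 0.5907) = 0.4093.
Multiply by 23/17: 0.4093 * 23 = 9.4139, then 9.4139 / 17 = 0.5538.
Adj R^2 = 1 - 0.5538 = 0.4462.

0.4462


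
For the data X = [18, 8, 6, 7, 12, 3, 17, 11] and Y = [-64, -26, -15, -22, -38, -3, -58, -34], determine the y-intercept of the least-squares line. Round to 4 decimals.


Compute b1 = -3.9079 from the OLS formula.
With xbar = 10.2500 and ybar = -32.5000, the intercept is:
b0 = -32.5000 - -3.9079 * 10.2500 = 7.5563.

7.5563


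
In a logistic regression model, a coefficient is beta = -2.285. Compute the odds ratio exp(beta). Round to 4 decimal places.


exp(-2.285) = 0.1018.
So the odds ratio is 0.1018.

0.1018


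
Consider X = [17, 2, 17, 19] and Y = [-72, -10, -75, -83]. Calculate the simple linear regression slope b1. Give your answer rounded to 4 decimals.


Calculate xbar = 13.7500, ybar = -60.0000.
S_xx = 186.7500, S_xy = -796.0000.
Using b1 = S_xy / S_xx = -796.0000 / 186.7500, we get b1 = -4.2624.

-4.2624


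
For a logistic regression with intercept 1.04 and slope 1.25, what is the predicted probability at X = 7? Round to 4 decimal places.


Compute z = 1.04 + (1.25)(7) = 9.7900.
exp(-z) = 0.0001.
P = 1/(1 + 0.0001) = 0.9999.

0.9999


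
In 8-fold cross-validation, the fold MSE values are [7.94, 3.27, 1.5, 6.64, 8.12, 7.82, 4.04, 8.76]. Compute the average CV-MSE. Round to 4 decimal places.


Sum of fold MSEs = 48.0900.
Average = 48.0900 / 8 = 6.0113.

6.0113


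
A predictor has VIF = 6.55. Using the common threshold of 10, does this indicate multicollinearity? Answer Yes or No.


Compare VIF = 6.55 to the threshold of 10.
6.55 < 10, so the answer is No.

No


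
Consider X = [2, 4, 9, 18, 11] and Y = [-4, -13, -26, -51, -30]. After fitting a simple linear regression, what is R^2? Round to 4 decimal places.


After computing the OLS fit (b0=0.1814, b1=-2.8388):
SSres = 7.0730, SStot = 1286.8000.
R^2 = 1 - 7.0730/1286.8000 = 0.9945.

0.9945


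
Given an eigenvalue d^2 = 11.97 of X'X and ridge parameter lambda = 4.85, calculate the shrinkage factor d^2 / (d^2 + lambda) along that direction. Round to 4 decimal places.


d^2 + lambda = 11.97 + 4.85 = 16.8200.
Shrinkage factor = 11.97/16.8200 = 0.7117.

0.7117


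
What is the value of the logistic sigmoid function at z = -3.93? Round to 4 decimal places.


First, exp(3.9300) = 50.9070.
Then sigma(z) = 1/(1 + 50.9070) = 0.0193.

0.0193


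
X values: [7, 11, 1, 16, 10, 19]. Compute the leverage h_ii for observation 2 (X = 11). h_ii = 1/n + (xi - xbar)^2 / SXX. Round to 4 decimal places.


n = 6, xbar = 10.6667.
SXX = sum((xi - xbar)^2) = 205.3333.
h = 1/6 + (11 - 10.6667)^2 / 205.3333 = 0.1672.

0.1672


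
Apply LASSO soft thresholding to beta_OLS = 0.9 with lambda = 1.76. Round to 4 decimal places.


Check: |0.9| = 0.9 vs lambda = 1.76.
Since |beta| <= lambda, the coefficient is set to 0.
Soft-thresholded coefficient = 0.0000.

0.0000
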